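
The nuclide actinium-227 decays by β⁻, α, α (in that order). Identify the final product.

Start: (A, Z) = (227, 89).
After β⁻: (227, 90).
After α: (223, 88).
After α: (219, 86).
Z = 86 is radon.

Rn-219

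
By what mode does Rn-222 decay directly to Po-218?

alpha decay

ΔA = 218 − 222 = -4; ΔZ = 84 − 86 = -2.
A drops by 4 and Z drops by 2 — the signature of alpha emission.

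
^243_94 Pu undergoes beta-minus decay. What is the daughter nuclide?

Am-243

Beta-minus decay: mass number changes by +0, atomic number by +1.
A: 243 = 243; Z: 94 + 1 = 95.
Z = 95 is americium, so the daughter is ^243_95 Am.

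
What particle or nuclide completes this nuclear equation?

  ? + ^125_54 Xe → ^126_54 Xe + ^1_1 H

Conserve mass number: A + 125 = 126 + 1, so A = 2.
Conserve atomic number: Z + 54 = 54 + 1, so Z = 1.
A = 2 and Z = 1 is ^2_1 H — a deuteron.

deuteron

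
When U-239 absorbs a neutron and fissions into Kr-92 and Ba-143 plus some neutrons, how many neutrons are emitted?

5

Conserve mass number: 240 = 92 + 143 + k, so k = 240 − 235 = 5.
Check atomic number: 92 = 36 + 56 + 0 = 92. ✓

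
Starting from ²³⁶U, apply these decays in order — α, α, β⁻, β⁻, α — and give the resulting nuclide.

Ra-224

Start: (A, Z) = (236, 92).
After α: (232, 90).
After α: (228, 88).
After β⁻: (228, 89).
After β⁻: (228, 90).
After α: (224, 88).
Z = 88 is radium.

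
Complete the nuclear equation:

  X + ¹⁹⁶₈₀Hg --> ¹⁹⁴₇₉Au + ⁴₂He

deuteron

Conserve mass number: A + 196 = 194 + 4, so A = 2.
Conserve atomic number: Z + 80 = 79 + 2, so Z = 1.
A = 2 and Z = 1 is ²₁H — a deuteron.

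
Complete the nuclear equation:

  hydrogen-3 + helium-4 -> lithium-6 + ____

neutron

Conserve mass number: 3 + 4 = 6 + A, so A = 1.
Conserve atomic number: 1 + 2 = 3 + Z, so Z = 0.
A = 1 and Z = 0 is neutron — a neutron.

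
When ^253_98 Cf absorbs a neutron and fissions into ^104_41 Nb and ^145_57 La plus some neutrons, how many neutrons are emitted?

5

Conserve mass number: 254 = 104 + 145 + k, so k = 254 − 249 = 5.
Check atomic number: 98 = 41 + 57 + 0 = 98. ✓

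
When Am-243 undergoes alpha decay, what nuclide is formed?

Np-239

Alpha decay: mass number changes by -4, atomic number by -2.
A: 243 − 4 = 239; Z: 95 − 2 = 93.
Z = 93 is neptunium, so the daughter is Np-239.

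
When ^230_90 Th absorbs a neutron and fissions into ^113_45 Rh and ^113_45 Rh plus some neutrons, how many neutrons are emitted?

5

Conserve mass number: 231 = 113 + 113 + k, so k = 231 − 226 = 5.
Check atomic number: 90 = 45 + 45 + 0 = 90. ✓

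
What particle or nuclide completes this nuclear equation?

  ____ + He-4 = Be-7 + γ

He-3

Conserve mass number: A + 4 = 7 + 0, so A = 3.
Conserve atomic number: Z + 2 = 4 + 0, so Z = 2.
Z = 2 is helium, so the species is He-3.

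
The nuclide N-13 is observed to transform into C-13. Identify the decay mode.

beta-plus decay or electron capture

ΔA = 13 − 13 = 0; ΔZ = 6 − 7 = -1.
A is unchanged and Z drops by 1 — a proton has become a neutron (β⁺ emission or electron capture).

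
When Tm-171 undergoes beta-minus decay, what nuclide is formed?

Beta-minus decay: mass number changes by +0, atomic number by +1.
A: 171 = 171; Z: 69 + 1 = 70.
Z = 70 is ytterbium, so the daughter is Yb-171.

Yb-171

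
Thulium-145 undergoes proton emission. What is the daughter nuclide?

Proton emission: mass number changes by -1, atomic number by -1.
A: 145 − 1 = 144; Z: 69 − 1 = 68.
Z = 68 is erbium, so the daughter is erbium-144.

Er-144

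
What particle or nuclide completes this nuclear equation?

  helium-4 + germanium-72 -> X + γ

Conserve mass number: 4 + 72 = A + 0, so A = 76.
Conserve atomic number: 2 + 32 = Z + 0, so Z = 34.
Z = 34 is selenium, so the species is selenium-76.

Se-76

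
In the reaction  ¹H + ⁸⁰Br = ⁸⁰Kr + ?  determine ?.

neutron

Conserve mass number: 1 + 80 = 80 + A, so A = 1.
Conserve atomic number: 1 + 35 = 36 + Z, so Z = 0.
A = 1 and Z = 0 is ¹n — a neutron.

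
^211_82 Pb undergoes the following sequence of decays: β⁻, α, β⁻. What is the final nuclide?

Start: (A, Z) = (211, 82).
After β⁻: (211, 83).
After α: (207, 81).
After β⁻: (207, 82).
Z = 82 is lead.

Pb-207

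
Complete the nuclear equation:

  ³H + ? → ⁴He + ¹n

Conserve mass number: 3 + A = 4 + 1, so A = 2.
Conserve atomic number: 1 + Z = 2 + 0, so Z = 1.
A = 2 and Z = 1 is ²H — a deuteron.

deuteron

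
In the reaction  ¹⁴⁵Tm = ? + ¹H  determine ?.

Er-144

Conserve mass number: 145 = A + 1, so A = 144.
Conserve atomic number: 69 = Z + 1, so Z = 68.
Z = 68 is erbium, so the species is ¹⁴⁴Er.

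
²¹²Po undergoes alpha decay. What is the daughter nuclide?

Alpha decay: mass number changes by -4, atomic number by -2.
A: 212 − 4 = 208; Z: 84 − 2 = 82.
Z = 82 is lead, so the daughter is ²⁰⁸Pb.

Pb-208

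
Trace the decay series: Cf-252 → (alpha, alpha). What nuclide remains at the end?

Start: (A, Z) = (252, 98).
After α: (248, 96).
After α: (244, 94).
Z = 94 is plutonium.

Pu-244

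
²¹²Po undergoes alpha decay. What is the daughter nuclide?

Pb-208

Alpha decay: mass number changes by -4, atomic number by -2.
A: 212 − 4 = 208; Z: 84 − 2 = 82.
Z = 82 is lead, so the daughter is ²⁰⁸Pb.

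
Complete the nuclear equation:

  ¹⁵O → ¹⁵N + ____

positron

Conserve mass number: 15 = 15 + A, so A = 0.
Conserve atomic number: 8 = 7 + Z, so Z = 1.
A = 0 and Z = 1 is e⁺ — a positron.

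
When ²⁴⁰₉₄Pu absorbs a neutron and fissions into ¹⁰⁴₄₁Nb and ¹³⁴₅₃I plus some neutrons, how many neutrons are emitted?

Conserve mass number: 241 = 104 + 134 + k, so k = 241 − 238 = 3.
Check atomic number: 94 = 41 + 53 + 0 = 94. ✓

3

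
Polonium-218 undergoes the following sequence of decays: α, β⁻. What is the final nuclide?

Bi-214

Start: (A, Z) = (218, 84).
After α: (214, 82).
After β⁻: (214, 83).
Z = 83 is bismuth.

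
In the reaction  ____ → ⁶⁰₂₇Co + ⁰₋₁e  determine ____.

Conserve mass number: A = 60 + 0, so A = 60.
Conserve atomic number: Z = 27 − 1, so Z = 26.
Z = 26 is iron, so the species is ⁶⁰₂₆Fe.

Fe-60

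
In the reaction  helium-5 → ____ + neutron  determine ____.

He-4

Conserve mass number: 5 = A + 1, so A = 4.
Conserve atomic number: 2 = Z + 0, so Z = 2.
A = 4 and Z = 2 is helium-4 — an alpha particle.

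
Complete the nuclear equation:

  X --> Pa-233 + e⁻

Th-233

Conserve mass number: A = 233 + 0, so A = 233.
Conserve atomic number: Z = 91 − 1, so Z = 90.
Z = 90 is thorium, so the species is Th-233.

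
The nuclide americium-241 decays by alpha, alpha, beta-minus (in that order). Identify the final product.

U-233

Start: (A, Z) = (241, 95).
After α: (237, 93).
After α: (233, 91).
After β⁻: (233, 92).
Z = 92 is uranium.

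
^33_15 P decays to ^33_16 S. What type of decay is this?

beta-minus decay

ΔA = 33 − 33 = 0; ΔZ = 16 − 15 = +1.
A is unchanged and Z rises by 1 — a neutron has become a proton (β⁻ decay).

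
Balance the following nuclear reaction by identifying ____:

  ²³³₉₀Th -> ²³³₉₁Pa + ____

Conserve mass number: 233 = 233 + A, so A = 0.
Conserve atomic number: 90 = 91 + Z, so Z = -1.
A = 0 and Z = -1 is ⁰₋₁e — a beta-minus particle.

beta-minus particle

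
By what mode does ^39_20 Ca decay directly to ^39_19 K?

ΔA = 39 − 39 = 0; ΔZ = 19 − 20 = -1.
A is unchanged and Z drops by 1 — a proton has become a neutron (β⁺ emission or electron capture).

beta-plus decay or electron capture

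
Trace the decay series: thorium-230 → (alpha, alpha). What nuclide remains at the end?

Start: (A, Z) = (230, 90).
After α: (226, 88).
After α: (222, 86).
Z = 86 is radon.

Rn-222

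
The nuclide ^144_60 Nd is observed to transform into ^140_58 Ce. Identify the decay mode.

ΔA = 140 − 144 = -4; ΔZ = 58 − 60 = -2.
A drops by 4 and Z drops by 2 — the signature of alpha emission.

alpha decay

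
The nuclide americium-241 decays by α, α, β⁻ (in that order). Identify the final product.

U-233

Start: (A, Z) = (241, 95).
After α: (237, 93).
After α: (233, 91).
After β⁻: (233, 92).
Z = 92 is uranium.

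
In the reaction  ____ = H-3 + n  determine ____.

H-4

Conserve mass number: A = 3 + 1, so A = 4.
Conserve atomic number: Z = 1 + 0, so Z = 1.
Z = 1 is hydrogen, so the species is H-4.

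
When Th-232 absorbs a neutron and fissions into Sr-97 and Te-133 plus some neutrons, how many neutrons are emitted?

Conserve mass number: 233 = 97 + 133 + k, so k = 233 − 230 = 3.
Check atomic number: 90 = 38 + 52 + 0 = 90. ✓

3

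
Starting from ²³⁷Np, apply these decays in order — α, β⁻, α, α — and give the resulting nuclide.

Ra-225

Start: (A, Z) = (237, 93).
After α: (233, 91).
After β⁻: (233, 92).
After α: (229, 90).
After α: (225, 88).
Z = 88 is radium.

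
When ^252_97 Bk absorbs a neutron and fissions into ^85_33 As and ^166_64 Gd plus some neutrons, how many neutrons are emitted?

2

Conserve mass number: 253 = 85 + 166 + k, so k = 253 − 251 = 2.
Check atomic number: 97 = 33 + 64 + 0 = 97. ✓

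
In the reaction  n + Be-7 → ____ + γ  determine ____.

Be-8

Conserve mass number: 1 + 7 = A + 0, so A = 8.
Conserve atomic number: 0 + 4 = Z + 0, so Z = 4.
Z = 4 is beryllium, so the species is Be-8.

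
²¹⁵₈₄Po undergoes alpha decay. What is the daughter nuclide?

Pb-211

Alpha decay: mass number changes by -4, atomic number by -2.
A: 215 − 4 = 211; Z: 84 − 2 = 82.
Z = 82 is lead, so the daughter is ²¹¹₈₂Pb.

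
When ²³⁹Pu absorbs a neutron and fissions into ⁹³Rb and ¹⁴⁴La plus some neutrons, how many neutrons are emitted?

3

Conserve mass number: 240 = 93 + 144 + k, so k = 240 − 237 = 3.
Check atomic number: 94 = 37 + 57 + 0 = 94. ✓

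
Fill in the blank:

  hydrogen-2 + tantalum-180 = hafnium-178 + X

alpha particle

Conserve mass number: 2 + 180 = 178 + A, so A = 4.
Conserve atomic number: 1 + 73 = 72 + Z, so Z = 2.
A = 4 and Z = 2 is helium-4 — an alpha particle.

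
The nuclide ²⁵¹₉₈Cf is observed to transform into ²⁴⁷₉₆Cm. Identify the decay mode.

alpha decay

ΔA = 247 − 251 = -4; ΔZ = 96 − 98 = -2.
A drops by 4 and Z drops by 2 — the signature of alpha emission.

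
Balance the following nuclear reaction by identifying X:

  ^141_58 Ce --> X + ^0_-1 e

Conserve mass number: 141 = A + 0, so A = 141.
Conserve atomic number: 58 = Z − 1, so Z = 59.
Z = 59 is praseodymium, so the species is ^141_59 Pr.

Pr-141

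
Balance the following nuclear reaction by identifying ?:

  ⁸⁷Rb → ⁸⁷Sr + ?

beta-minus particle

Conserve mass number: 87 = 87 + A, so A = 0.
Conserve atomic number: 37 = 38 + Z, so Z = -1.
A = 0 and Z = -1 is e⁻ — a beta-minus particle.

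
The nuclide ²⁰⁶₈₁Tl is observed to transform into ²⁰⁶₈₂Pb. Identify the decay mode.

beta-minus decay

ΔA = 206 − 206 = 0; ΔZ = 82 − 81 = +1.
A is unchanged and Z rises by 1 — a neutron has become a proton (β⁻ decay).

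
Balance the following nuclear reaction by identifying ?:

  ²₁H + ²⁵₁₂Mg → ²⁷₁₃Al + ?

Conserve mass number: 2 + 25 = 27 + A, so A = 0.
Conserve atomic number: 1 + 12 = 13 + Z, so Z = 0.
A = 0 and Z = 0 is ⁰₀γ — a gamma ray.

gamma ray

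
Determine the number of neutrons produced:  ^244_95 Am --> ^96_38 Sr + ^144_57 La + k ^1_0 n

4

Conserve mass number: 244 = 96 + 144 + k, so k = 244 − 240 = 4.
Check atomic number: 95 = 38 + 57 + 0 = 95. ✓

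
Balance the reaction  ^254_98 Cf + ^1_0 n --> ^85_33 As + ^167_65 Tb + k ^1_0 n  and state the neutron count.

3

Conserve mass number: 255 = 85 + 167 + k, so k = 255 − 252 = 3.
Check atomic number: 98 = 33 + 65 + 0 = 98. ✓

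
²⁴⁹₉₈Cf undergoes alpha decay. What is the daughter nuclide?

Cm-245

Alpha decay: mass number changes by -4, atomic number by -2.
A: 249 − 4 = 245; Z: 98 − 2 = 96.
Z = 96 is curium, so the daughter is ²⁴⁵₉₆Cm.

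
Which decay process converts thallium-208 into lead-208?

ΔA = 208 − 208 = 0; ΔZ = 82 − 81 = +1.
A is unchanged and Z rises by 1 — a neutron has become a proton (β⁻ decay).

beta-minus decay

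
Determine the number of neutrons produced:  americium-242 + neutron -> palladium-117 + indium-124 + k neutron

2

Conserve mass number: 243 = 117 + 124 + k, so k = 243 − 241 = 2.
Check atomic number: 95 = 46 + 49 + 0 = 95. ✓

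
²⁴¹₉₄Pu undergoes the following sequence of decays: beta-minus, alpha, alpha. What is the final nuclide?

Pa-233

Start: (A, Z) = (241, 94).
After β⁻: (241, 95).
After α: (237, 93).
After α: (233, 91).
Z = 91 is protactinium.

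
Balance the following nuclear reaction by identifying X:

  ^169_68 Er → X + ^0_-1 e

Conserve mass number: 169 = A + 0, so A = 169.
Conserve atomic number: 68 = Z − 1, so Z = 69.
Z = 69 is thulium, so the species is ^169_69 Tm.

Tm-169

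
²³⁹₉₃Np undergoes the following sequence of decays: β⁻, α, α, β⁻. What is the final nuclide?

Pa-231

Start: (A, Z) = (239, 93).
After β⁻: (239, 94).
After α: (235, 92).
After α: (231, 90).
After β⁻: (231, 91).
Z = 91 is protactinium.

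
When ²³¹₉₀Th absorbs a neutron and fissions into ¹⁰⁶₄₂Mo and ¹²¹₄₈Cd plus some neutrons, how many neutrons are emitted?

Conserve mass number: 232 = 106 + 121 + k, so k = 232 − 227 = 5.
Check atomic number: 90 = 42 + 48 + 0 = 90. ✓

5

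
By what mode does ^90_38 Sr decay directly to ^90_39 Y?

beta-minus decay

ΔA = 90 − 90 = 0; ΔZ = 39 − 38 = +1.
A is unchanged and Z rises by 1 — a neutron has become a proton (β⁻ decay).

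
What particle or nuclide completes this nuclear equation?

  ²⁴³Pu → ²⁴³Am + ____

beta-minus particle

Conserve mass number: 243 = 243 + A, so A = 0.
Conserve atomic number: 94 = 95 + Z, so Z = -1.
A = 0 and Z = -1 is e⁻ — a beta-minus particle.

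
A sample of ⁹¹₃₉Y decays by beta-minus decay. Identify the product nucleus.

Beta-minus decay: mass number changes by +0, atomic number by +1.
A: 91 = 91; Z: 39 + 1 = 40.
Z = 40 is zirconium, so the daughter is ⁹¹₄₀Zr.

Zr-91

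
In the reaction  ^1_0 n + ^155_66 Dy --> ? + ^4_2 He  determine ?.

Conserve mass number: 1 + 155 = A + 4, so A = 152.
Conserve atomic number: 0 + 66 = Z + 2, so Z = 64.
Z = 64 is gadolinium, so the species is ^152_64 Gd.

Gd-152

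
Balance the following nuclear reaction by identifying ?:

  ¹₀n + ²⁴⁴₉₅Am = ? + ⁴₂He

Np-241

Conserve mass number: 1 + 244 = A + 4, so A = 241.
Conserve atomic number: 0 + 95 = Z + 2, so Z = 93.
Z = 93 is neptunium, so the species is ²⁴¹₉₃Np.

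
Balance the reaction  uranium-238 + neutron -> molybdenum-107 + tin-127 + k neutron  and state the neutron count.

Conserve mass number: 239 = 107 + 127 + k, so k = 239 − 234 = 5.
Check atomic number: 92 = 42 + 50 + 0 = 92. ✓

5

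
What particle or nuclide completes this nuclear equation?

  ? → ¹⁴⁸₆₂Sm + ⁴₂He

Conserve mass number: A = 148 + 4, so A = 152.
Conserve atomic number: Z = 62 + 2, so Z = 64.
Z = 64 is gadolinium, so the species is ¹⁵²₆₄Gd.

Gd-152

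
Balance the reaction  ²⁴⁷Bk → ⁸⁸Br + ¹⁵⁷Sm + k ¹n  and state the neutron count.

Conserve mass number: 247 = 88 + 157 + k, so k = 247 − 245 = 2.
Check atomic number: 97 = 35 + 62 + 0 = 97. ✓

2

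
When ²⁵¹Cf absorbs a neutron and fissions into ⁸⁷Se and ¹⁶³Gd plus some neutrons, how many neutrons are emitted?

2

Conserve mass number: 252 = 87 + 163 + k, so k = 252 − 250 = 2.
Check atomic number: 98 = 34 + 64 + 0 = 98. ✓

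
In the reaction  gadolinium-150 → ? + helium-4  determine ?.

Sm-146

Conserve mass number: 150 = A + 4, so A = 146.
Conserve atomic number: 64 = Z + 2, so Z = 62.
Z = 62 is samarium, so the species is samarium-146.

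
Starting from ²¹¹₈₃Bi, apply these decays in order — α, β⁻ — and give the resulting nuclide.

Start: (A, Z) = (211, 83).
After α: (207, 81).
After β⁻: (207, 82).
Z = 82 is lead.

Pb-207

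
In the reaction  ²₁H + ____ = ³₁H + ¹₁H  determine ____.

deuteron

Conserve mass number: 2 + A = 3 + 1, so A = 2.
Conserve atomic number: 1 + Z = 1 + 1, so Z = 1.
A = 2 and Z = 1 is ²₁H — a deuteron.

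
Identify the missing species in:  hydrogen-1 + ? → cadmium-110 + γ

Conserve mass number: 1 + A = 110 + 0, so A = 109.
Conserve atomic number: 1 + Z = 48 + 0, so Z = 47.
Z = 47 is silver, so the species is silver-109.

Ag-109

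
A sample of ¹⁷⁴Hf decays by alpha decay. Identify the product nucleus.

Yb-170

Alpha decay: mass number changes by -4, atomic number by -2.
A: 174 − 4 = 170; Z: 72 − 2 = 70.
Z = 70 is ytterbium, so the daughter is ¹⁷⁰Yb.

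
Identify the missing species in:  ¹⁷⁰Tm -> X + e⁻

Conserve mass number: 170 = A + 0, so A = 170.
Conserve atomic number: 69 = Z − 1, so Z = 70.
Z = 70 is ytterbium, so the species is ¹⁷⁰Yb.

Yb-170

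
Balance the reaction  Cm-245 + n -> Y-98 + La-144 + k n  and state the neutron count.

Conserve mass number: 246 = 98 + 144 + k, so k = 246 − 242 = 4.
Check atomic number: 96 = 39 + 57 + 0 = 96. ✓

4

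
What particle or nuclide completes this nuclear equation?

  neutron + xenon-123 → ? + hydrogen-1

I-123

Conserve mass number: 1 + 123 = A + 1, so A = 123.
Conserve atomic number: 0 + 54 = Z + 1, so Z = 53.
Z = 53 is iodine, so the species is iodine-123.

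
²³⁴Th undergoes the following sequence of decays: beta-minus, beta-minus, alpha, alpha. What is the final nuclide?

Ra-226

Start: (A, Z) = (234, 90).
After β⁻: (234, 91).
After β⁻: (234, 92).
After α: (230, 90).
After α: (226, 88).
Z = 88 is radium.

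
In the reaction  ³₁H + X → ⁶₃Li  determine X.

He-3

Conserve mass number: 3 + A = 6, so A = 3.
Conserve atomic number: 1 + Z = 3, so Z = 2.
Z = 2 is helium, so the species is ³₂He.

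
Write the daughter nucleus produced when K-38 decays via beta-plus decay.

Ar-38

Beta-plus decay: mass number changes by +0, atomic number by -1.
A: 38 = 38; Z: 19 − 1 = 18.
Z = 18 is argon, so the daughter is Ar-38.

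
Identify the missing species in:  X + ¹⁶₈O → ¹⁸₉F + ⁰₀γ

Conserve mass number: A + 16 = 18 + 0, so A = 2.
Conserve atomic number: Z + 8 = 9 + 0, so Z = 1.
A = 2 and Z = 1 is ²₁H — a deuteron.

deuteron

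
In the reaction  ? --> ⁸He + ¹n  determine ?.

Conserve mass number: A = 8 + 1, so A = 9.
Conserve atomic number: Z = 2 + 0, so Z = 2.
Z = 2 is helium, so the species is ⁹He.

He-9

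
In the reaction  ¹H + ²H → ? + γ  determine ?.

He-3

Conserve mass number: 1 + 2 = A + 0, so A = 3.
Conserve atomic number: 1 + 1 = Z + 0, so Z = 2.
Z = 2 is helium, so the species is ³He.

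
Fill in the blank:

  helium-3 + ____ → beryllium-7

Conserve mass number: 3 + A = 7, so A = 4.
Conserve atomic number: 2 + Z = 4, so Z = 2.
A = 4 and Z = 2 is helium-4 — an alpha particle.

alpha particle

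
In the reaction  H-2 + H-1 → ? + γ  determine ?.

Conserve mass number: 2 + 1 = A + 0, so A = 3.
Conserve atomic number: 1 + 1 = Z + 0, so Z = 2.
Z = 2 is helium, so the species is He-3.

He-3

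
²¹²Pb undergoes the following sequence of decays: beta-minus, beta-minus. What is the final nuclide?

Start: (A, Z) = (212, 82).
After β⁻: (212, 83).
After β⁻: (212, 84).
Z = 84 is polonium.

Po-212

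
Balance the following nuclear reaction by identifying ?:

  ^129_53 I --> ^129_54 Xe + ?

Conserve mass number: 129 = 129 + A, so A = 0.
Conserve atomic number: 53 = 54 + Z, so Z = -1.
A = 0 and Z = -1 is ^0_-1 e — a beta-minus particle.

beta-minus particle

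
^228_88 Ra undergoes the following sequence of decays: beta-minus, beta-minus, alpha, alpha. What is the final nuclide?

Rn-220

Start: (A, Z) = (228, 88).
After β⁻: (228, 89).
After β⁻: (228, 90).
After α: (224, 88).
After α: (220, 86).
Z = 86 is radon.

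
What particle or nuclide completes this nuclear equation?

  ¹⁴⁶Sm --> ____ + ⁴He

Conserve mass number: 146 = A + 4, so A = 142.
Conserve atomic number: 62 = Z + 2, so Z = 60.
Z = 60 is neodymium, so the species is ¹⁴²Nd.

Nd-142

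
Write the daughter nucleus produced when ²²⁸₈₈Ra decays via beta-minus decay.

Ac-228

Beta-minus decay: mass number changes by +0, atomic number by +1.
A: 228 = 228; Z: 88 + 1 = 89.
Z = 89 is actinium, so the daughter is ²²⁸₈₉Ac.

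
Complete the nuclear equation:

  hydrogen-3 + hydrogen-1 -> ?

He-4

Conserve mass number: 3 + 1 = A, so A = 4.
Conserve atomic number: 1 + 1 = Z, so Z = 2.
A = 4 and Z = 2 is helium-4 — an alpha particle.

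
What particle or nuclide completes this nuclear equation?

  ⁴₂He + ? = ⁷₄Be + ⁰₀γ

He-3

Conserve mass number: 4 + A = 7 + 0, so A = 3.
Conserve atomic number: 2 + Z = 4 + 0, so Z = 2.
Z = 2 is helium, so the species is ³₂He.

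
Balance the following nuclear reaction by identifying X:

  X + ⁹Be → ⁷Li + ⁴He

Conserve mass number: A + 9 = 7 + 4, so A = 2.
Conserve atomic number: Z + 4 = 3 + 2, so Z = 1.
A = 2 and Z = 1 is ²H — a deuteron.

deuteron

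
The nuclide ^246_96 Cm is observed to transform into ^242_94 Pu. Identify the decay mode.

ΔA = 242 − 246 = -4; ΔZ = 94 − 96 = -2.
A drops by 4 and Z drops by 2 — the signature of alpha emission.

alpha decay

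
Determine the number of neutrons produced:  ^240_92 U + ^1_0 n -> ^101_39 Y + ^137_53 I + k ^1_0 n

3

Conserve mass number: 241 = 101 + 137 + k, so k = 241 − 238 = 3.
Check atomic number: 92 = 39 + 53 + 0 = 92. ✓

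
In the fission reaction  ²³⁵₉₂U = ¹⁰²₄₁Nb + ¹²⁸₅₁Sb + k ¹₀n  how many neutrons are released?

Conserve mass number: 235 = 102 + 128 + k, so k = 235 − 230 = 5.
Check atomic number: 92 = 41 + 51 + 0 = 92. ✓

5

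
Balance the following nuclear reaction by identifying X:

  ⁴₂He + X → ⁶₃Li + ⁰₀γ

Conserve mass number: 4 + A = 6 + 0, so A = 2.
Conserve atomic number: 2 + Z = 3 + 0, so Z = 1.
A = 2 and Z = 1 is ²₁H — a deuteron.

deuteron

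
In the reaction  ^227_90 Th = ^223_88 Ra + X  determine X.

Conserve mass number: 227 = 223 + A, so A = 4.
Conserve atomic number: 90 = 88 + Z, so Z = 2.
A = 4 and Z = 2 is ^4_2 He — an alpha particle.

alpha particle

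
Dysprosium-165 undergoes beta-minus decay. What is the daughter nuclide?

Beta-minus decay: mass number changes by +0, atomic number by +1.
A: 165 = 165; Z: 66 + 1 = 67.
Z = 67 is holmium, so the daughter is holmium-165.

Ho-165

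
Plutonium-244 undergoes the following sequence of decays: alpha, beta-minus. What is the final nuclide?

Start: (A, Z) = (244, 94).
After α: (240, 92).
After β⁻: (240, 93).
Z = 93 is neptunium.

Np-240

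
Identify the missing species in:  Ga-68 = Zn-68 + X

positron

Conserve mass number: 68 = 68 + A, so A = 0.
Conserve atomic number: 31 = 30 + Z, so Z = 1.
A = 0 and Z = 1 is e⁺ — a positron.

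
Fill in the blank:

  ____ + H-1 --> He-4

triton

Conserve mass number: A + 1 = 4, so A = 3.
Conserve atomic number: Z + 1 = 2, so Z = 1.
A = 3 and Z = 1 is H-3 — a triton.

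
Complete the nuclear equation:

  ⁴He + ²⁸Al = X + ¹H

Si-31

Conserve mass number: 4 + 28 = A + 1, so A = 31.
Conserve atomic number: 2 + 13 = Z + 1, so Z = 14.
Z = 14 is silicon, so the species is ³¹Si.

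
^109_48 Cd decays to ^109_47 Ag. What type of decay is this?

beta-plus decay or electron capture

ΔA = 109 − 109 = 0; ΔZ = 47 − 48 = -1.
A is unchanged and Z drops by 1 — a proton has become a neutron (β⁺ emission or electron capture).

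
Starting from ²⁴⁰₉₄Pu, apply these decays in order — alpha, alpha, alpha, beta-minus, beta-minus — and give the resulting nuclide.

Th-228

Start: (A, Z) = (240, 94).
After α: (236, 92).
After α: (232, 90).
After α: (228, 88).
After β⁻: (228, 89).
After β⁻: (228, 90).
Z = 90 is thorium.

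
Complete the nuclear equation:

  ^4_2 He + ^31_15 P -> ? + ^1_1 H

Conserve mass number: 4 + 31 = A + 1, so A = 34.
Conserve atomic number: 2 + 15 = Z + 1, so Z = 16.
Z = 16 is sulfur, so the species is ^34_16 S.

S-34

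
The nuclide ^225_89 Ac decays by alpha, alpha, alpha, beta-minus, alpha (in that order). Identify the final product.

Start: (A, Z) = (225, 89).
After α: (221, 87).
After α: (217, 85).
After α: (213, 83).
After β⁻: (213, 84).
After α: (209, 82).
Z = 82 is lead.

Pb-209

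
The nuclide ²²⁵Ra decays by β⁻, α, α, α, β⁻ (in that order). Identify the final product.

Po-213

Start: (A, Z) = (225, 88).
After β⁻: (225, 89).
After α: (221, 87).
After α: (217, 85).
After α: (213, 83).
After β⁻: (213, 84).
Z = 84 is polonium.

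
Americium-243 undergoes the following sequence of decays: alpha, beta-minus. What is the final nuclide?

Start: (A, Z) = (243, 95).
After α: (239, 93).
After β⁻: (239, 94).
Z = 94 is plutonium.

Pu-239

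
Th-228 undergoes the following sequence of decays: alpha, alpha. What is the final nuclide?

Start: (A, Z) = (228, 90).
After α: (224, 88).
After α: (220, 86).
Z = 86 is radon.

Rn-220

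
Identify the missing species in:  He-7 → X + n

Conserve mass number: 7 = A + 1, so A = 6.
Conserve atomic number: 2 = Z + 0, so Z = 2.
Z = 2 is helium, so the species is He-6.

He-6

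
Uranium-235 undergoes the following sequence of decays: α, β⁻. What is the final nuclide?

Start: (A, Z) = (235, 92).
After α: (231, 90).
After β⁻: (231, 91).
Z = 91 is protactinium.

Pa-231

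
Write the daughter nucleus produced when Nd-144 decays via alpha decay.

Ce-140

Alpha decay: mass number changes by -4, atomic number by -2.
A: 144 − 4 = 140; Z: 60 − 2 = 58.
Z = 58 is cerium, so the daughter is Ce-140.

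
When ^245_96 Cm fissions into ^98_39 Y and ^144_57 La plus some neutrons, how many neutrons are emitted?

Conserve mass number: 245 = 98 + 144 + k, so k = 245 − 242 = 3.
Check atomic number: 96 = 39 + 57 + 0 = 96. ✓

3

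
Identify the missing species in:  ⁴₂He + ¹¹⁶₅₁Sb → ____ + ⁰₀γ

Conserve mass number: 4 + 116 = A + 0, so A = 120.
Conserve atomic number: 2 + 51 = Z + 0, so Z = 53.
Z = 53 is iodine, so the species is ¹²⁰₅₃I.

I-120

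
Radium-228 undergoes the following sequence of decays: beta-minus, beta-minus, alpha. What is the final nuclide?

Ra-224

Start: (A, Z) = (228, 88).
After β⁻: (228, 89).
After β⁻: (228, 90).
After α: (224, 88).
Z = 88 is radium.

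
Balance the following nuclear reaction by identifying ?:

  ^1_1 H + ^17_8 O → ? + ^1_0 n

Conserve mass number: 1 + 17 = A + 1, so A = 17.
Conserve atomic number: 1 + 8 = Z + 0, so Z = 9.
Z = 9 is fluorine, so the species is ^17_9 F.

F-17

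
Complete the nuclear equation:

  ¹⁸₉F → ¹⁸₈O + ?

Conserve mass number: 18 = 18 + A, so A = 0.
Conserve atomic number: 9 = 8 + Z, so Z = 1.
A = 0 and Z = 1 is ⁰₁e — a positron.

positron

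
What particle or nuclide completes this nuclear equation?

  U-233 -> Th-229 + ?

alpha particle

Conserve mass number: 233 = 229 + A, so A = 4.
Conserve atomic number: 92 = 90 + Z, so Z = 2.
A = 4 and Z = 2 is He-4 — an alpha particle.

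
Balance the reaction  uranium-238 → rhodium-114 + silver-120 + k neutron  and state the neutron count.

4

Conserve mass number: 238 = 114 + 120 + k, so k = 238 − 234 = 4.
Check atomic number: 92 = 45 + 47 + 0 = 92. ✓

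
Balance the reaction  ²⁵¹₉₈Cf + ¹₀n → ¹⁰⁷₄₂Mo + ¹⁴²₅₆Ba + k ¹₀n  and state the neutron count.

3

Conserve mass number: 252 = 107 + 142 + k, so k = 252 − 249 = 3.
Check atomic number: 98 = 42 + 56 + 0 = 98. ✓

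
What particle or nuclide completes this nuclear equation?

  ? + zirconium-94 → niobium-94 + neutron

proton

Conserve mass number: A + 94 = 94 + 1, so A = 1.
Conserve atomic number: Z + 40 = 41 + 0, so Z = 1.
A = 1 and Z = 1 is hydrogen-1 — a proton.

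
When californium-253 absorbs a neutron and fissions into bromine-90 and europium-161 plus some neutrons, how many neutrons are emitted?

3

Conserve mass number: 254 = 90 + 161 + k, so k = 254 − 251 = 3.
Check atomic number: 98 = 35 + 63 + 0 = 98. ✓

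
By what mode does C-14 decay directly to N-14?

beta-minus decay

ΔA = 14 − 14 = 0; ΔZ = 7 − 6 = +1.
A is unchanged and Z rises by 1 — a neutron has become a proton (β⁻ decay).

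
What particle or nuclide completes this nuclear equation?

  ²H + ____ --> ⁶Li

Conserve mass number: 2 + A = 6, so A = 4.
Conserve atomic number: 1 + Z = 3, so Z = 2.
A = 4 and Z = 2 is ⁴He — an alpha particle.

alpha particle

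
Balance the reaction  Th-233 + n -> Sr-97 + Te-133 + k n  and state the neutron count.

4

Conserve mass number: 234 = 97 + 133 + k, so k = 234 − 230 = 4.
Check atomic number: 90 = 38 + 52 + 0 = 90. ✓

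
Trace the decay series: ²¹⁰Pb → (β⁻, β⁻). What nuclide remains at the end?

Po-210

Start: (A, Z) = (210, 82).
After β⁻: (210, 83).
After β⁻: (210, 84).
Z = 84 is polonium.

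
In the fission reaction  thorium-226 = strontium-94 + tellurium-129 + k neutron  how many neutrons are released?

3

Conserve mass number: 226 = 94 + 129 + k, so k = 226 − 223 = 3.
Check atomic number: 90 = 38 + 52 + 0 = 90. ✓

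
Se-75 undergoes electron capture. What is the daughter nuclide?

As-75

Electron capture: mass number changes by +0, atomic number by -1.
A: 75 = 75; Z: 34 − 1 = 33.
Z = 33 is arsenic, so the daughter is As-75.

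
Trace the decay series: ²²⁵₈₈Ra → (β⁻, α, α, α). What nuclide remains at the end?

Bi-213

Start: (A, Z) = (225, 88).
After β⁻: (225, 89).
After α: (221, 87).
After α: (217, 85).
After α: (213, 83).
Z = 83 is bismuth.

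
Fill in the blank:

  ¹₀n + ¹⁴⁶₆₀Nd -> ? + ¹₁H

Conserve mass number: 1 + 146 = A + 1, so A = 146.
Conserve atomic number: 0 + 60 = Z + 1, so Z = 59.
Z = 59 is praseodymium, so the species is ¹⁴⁶₅₉Pr.

Pr-146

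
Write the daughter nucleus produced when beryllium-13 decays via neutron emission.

Be-12

Neutron emission: mass number changes by -1, atomic number by +0.
A: 13 − 1 = 12; Z: 4 = 4.
Z = 4 is beryllium, so the daughter is beryllium-12.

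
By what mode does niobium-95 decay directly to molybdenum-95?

ΔA = 95 − 95 = 0; ΔZ = 42 − 41 = +1.
A is unchanged and Z rises by 1 — a neutron has become a proton (β⁻ decay).

beta-minus decay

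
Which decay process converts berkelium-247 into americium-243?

ΔA = 243 − 247 = -4; ΔZ = 95 − 97 = -2.
A drops by 4 and Z drops by 2 — the signature of alpha emission.

alpha decay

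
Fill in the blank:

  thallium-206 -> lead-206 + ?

beta-minus particle

Conserve mass number: 206 = 206 + A, so A = 0.
Conserve atomic number: 81 = 82 + Z, so Z = -1.
A = 0 and Z = -1 is e⁻ — a beta-minus particle.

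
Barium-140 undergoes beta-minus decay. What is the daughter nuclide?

Beta-minus decay: mass number changes by +0, atomic number by +1.
A: 140 = 140; Z: 56 + 1 = 57.
Z = 57 is lanthanum, so the daughter is lanthanum-140.

La-140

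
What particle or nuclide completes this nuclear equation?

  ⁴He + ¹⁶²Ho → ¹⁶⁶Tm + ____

gamma ray

Conserve mass number: 4 + 162 = 166 + A, so A = 0.
Conserve atomic number: 2 + 67 = 69 + Z, so Z = 0.
A = 0 and Z = 0 is γ — a gamma ray.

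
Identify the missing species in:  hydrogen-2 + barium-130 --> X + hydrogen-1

Ba-131

Conserve mass number: 2 + 130 = A + 1, so A = 131.
Conserve atomic number: 1 + 56 = Z + 1, so Z = 56.
Z = 56 is barium, so the species is barium-131.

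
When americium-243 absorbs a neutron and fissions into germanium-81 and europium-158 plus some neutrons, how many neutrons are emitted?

5

Conserve mass number: 244 = 81 + 158 + k, so k = 244 − 239 = 5.
Check atomic number: 95 = 32 + 63 + 0 = 95. ✓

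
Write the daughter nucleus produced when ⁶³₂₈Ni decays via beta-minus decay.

Beta-minus decay: mass number changes by +0, atomic number by +1.
A: 63 = 63; Z: 28 + 1 = 29.
Z = 29 is copper, so the daughter is ⁶³₂₉Cu.

Cu-63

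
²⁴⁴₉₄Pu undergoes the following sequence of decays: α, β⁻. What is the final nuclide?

Start: (A, Z) = (244, 94).
After α: (240, 92).
After β⁻: (240, 93).
Z = 93 is neptunium.

Np-240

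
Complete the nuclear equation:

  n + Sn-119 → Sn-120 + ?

gamma ray

Conserve mass number: 1 + 119 = 120 + A, so A = 0.
Conserve atomic number: 0 + 50 = 50 + Z, so Z = 0.
A = 0 and Z = 0 is γ — a gamma ray.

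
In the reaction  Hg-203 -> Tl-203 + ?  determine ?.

beta-minus particle

Conserve mass number: 203 = 203 + A, so A = 0.
Conserve atomic number: 80 = 81 + Z, so Z = -1.
A = 0 and Z = -1 is e⁻ — a beta-minus particle.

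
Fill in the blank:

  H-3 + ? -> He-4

Conserve mass number: 3 + A = 4, so A = 1.
Conserve atomic number: 1 + Z = 2, so Z = 1.
A = 1 and Z = 1 is H-1 — a proton.

proton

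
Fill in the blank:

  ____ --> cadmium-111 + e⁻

Ag-111

Conserve mass number: A = 111 + 0, so A = 111.
Conserve atomic number: Z = 48 − 1, so Z = 47.
Z = 47 is silver, so the species is silver-111.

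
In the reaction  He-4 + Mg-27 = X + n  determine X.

Conserve mass number: 4 + 27 = A + 1, so A = 30.
Conserve atomic number: 2 + 12 = Z + 0, so Z = 14.
Z = 14 is silicon, so the species is Si-30.

Si-30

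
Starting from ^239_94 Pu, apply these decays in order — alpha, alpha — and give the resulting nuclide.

Th-231

Start: (A, Z) = (239, 94).
After α: (235, 92).
After α: (231, 90).
Z = 90 is thorium.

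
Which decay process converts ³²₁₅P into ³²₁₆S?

beta-minus decay

ΔA = 32 − 32 = 0; ΔZ = 16 − 15 = +1.
A is unchanged and Z rises by 1 — a neutron has become a proton (β⁻ decay).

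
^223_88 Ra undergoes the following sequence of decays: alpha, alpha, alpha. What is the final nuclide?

Pb-211

Start: (A, Z) = (223, 88).
After α: (219, 86).
After α: (215, 84).
After α: (211, 82).
Z = 82 is lead.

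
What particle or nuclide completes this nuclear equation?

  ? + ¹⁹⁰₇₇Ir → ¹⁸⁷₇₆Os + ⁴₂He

Conserve mass number: A + 190 = 187 + 4, so A = 1.
Conserve atomic number: Z + 77 = 76 + 2, so Z = 1.
A = 1 and Z = 1 is ¹₁H — a proton.

proton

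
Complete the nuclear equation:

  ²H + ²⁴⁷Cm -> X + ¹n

Bk-248

Conserve mass number: 2 + 247 = A + 1, so A = 248.
Conserve atomic number: 1 + 96 = Z + 0, so Z = 97.
Z = 97 is berkelium, so the species is ²⁴⁸Bk.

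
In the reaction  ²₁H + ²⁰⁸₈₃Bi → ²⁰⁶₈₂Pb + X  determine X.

alpha particle

Conserve mass number: 2 + 208 = 206 + A, so A = 4.
Conserve atomic number: 1 + 83 = 82 + Z, so Z = 2.
A = 4 and Z = 2 is ⁴₂He — an alpha particle.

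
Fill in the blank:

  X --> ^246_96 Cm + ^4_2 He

Conserve mass number: A = 246 + 4, so A = 250.
Conserve atomic number: Z = 96 + 2, so Z = 98.
Z = 98 is californium, so the species is ^250_98 Cf.

Cf-250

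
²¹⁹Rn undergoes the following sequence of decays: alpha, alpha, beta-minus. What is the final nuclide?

Start: (A, Z) = (219, 86).
After α: (215, 84).
After α: (211, 82).
After β⁻: (211, 83).
Z = 83 is bismuth.

Bi-211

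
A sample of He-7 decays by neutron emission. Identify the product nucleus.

He-6

Neutron emission: mass number changes by -1, atomic number by +0.
A: 7 − 1 = 6; Z: 2 = 2.
Z = 2 is helium, so the daughter is He-6.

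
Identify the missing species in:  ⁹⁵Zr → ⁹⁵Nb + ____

beta-minus particle

Conserve mass number: 95 = 95 + A, so A = 0.
Conserve atomic number: 40 = 41 + Z, so Z = -1.
A = 0 and Z = -1 is e⁻ — a beta-minus particle.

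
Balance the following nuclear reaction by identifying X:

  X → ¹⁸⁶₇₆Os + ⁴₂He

Pt-190

Conserve mass number: A = 186 + 4, so A = 190.
Conserve atomic number: Z = 76 + 2, so Z = 78.
Z = 78 is platinum, so the species is ¹⁹⁰₇₈Pt.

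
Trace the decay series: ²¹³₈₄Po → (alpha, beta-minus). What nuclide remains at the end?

Start: (A, Z) = (213, 84).
After α: (209, 82).
After β⁻: (209, 83).
Z = 83 is bismuth.

Bi-209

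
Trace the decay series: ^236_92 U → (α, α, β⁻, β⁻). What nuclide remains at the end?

Start: (A, Z) = (236, 92).
After α: (232, 90).
After α: (228, 88).
After β⁻: (228, 89).
After β⁻: (228, 90).
Z = 90 is thorium.

Th-228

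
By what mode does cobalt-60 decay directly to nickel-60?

beta-minus decay

ΔA = 60 − 60 = 0; ΔZ = 28 − 27 = +1.
A is unchanged and Z rises by 1 — a neutron has become a proton (β⁻ decay).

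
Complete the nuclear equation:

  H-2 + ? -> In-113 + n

Cd-112

Conserve mass number: 2 + A = 113 + 1, so A = 112.
Conserve atomic number: 1 + Z = 49 + 0, so Z = 48.
Z = 48 is cadmium, so the species is Cd-112.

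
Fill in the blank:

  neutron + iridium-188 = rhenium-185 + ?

Conserve mass number: 1 + 188 = 185 + A, so A = 4.
Conserve atomic number: 0 + 77 = 75 + Z, so Z = 2.
A = 4 and Z = 2 is helium-4 — an alpha particle.

alpha particle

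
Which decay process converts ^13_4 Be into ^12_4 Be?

ΔA = 12 − 13 = -1; ΔZ = 4 − 4 = +0.
A drops by 1 with Z unchanged — a neutron was emitted.

neutron emission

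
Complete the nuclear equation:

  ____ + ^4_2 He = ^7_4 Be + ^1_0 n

alpha particle

Conserve mass number: A + 4 = 7 + 1, so A = 4.
Conserve atomic number: Z + 2 = 4 + 0, so Z = 2.
A = 4 and Z = 2 is ^4_2 He — an alpha particle.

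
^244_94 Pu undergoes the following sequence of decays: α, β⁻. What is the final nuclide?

Start: (A, Z) = (244, 94).
After α: (240, 92).
After β⁻: (240, 93).
Z = 93 is neptunium.

Np-240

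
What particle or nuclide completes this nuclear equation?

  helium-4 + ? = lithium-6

deuteron

Conserve mass number: 4 + A = 6, so A = 2.
Conserve atomic number: 2 + Z = 3, so Z = 1.
A = 2 and Z = 1 is hydrogen-2 — a deuteron.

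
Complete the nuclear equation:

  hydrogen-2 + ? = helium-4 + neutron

triton

Conserve mass number: 2 + A = 4 + 1, so A = 3.
Conserve atomic number: 1 + Z = 2 + 0, so Z = 1.
A = 3 and Z = 1 is hydrogen-3 — a triton.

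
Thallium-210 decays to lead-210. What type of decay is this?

ΔA = 210 − 210 = 0; ΔZ = 82 − 81 = +1.
A is unchanged and Z rises by 1 — a neutron has become a proton (β⁻ decay).

beta-minus decay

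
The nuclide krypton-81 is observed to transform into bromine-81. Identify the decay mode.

ΔA = 81 − 81 = 0; ΔZ = 35 − 36 = -1.
A is unchanged and Z drops by 1 — a proton has become a neutron (β⁺ emission or electron capture).

beta-plus decay or electron capture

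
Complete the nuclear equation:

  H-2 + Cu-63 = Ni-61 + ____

alpha particle

Conserve mass number: 2 + 63 = 61 + A, so A = 4.
Conserve atomic number: 1 + 29 = 28 + Z, so Z = 2.
A = 4 and Z = 2 is He-4 — an alpha particle.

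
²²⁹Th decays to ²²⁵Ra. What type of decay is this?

ΔA = 225 − 229 = -4; ΔZ = 88 − 90 = -2.
A drops by 4 and Z drops by 2 — the signature of alpha emission.

alpha decay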